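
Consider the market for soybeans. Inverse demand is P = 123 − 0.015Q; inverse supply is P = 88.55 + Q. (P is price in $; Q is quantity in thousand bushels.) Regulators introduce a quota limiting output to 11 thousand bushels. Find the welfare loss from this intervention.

$267.09 thousand

Competitive equilibrium: 123 − 0.015Q = 88.55 + Q → Q* = 33.9409, P* = 122.4909.
At Q = 11: demand price = 123 − 0.015·11 = 122.835; supply price = 88.55 + 1·11 = 99.55.
ΔQ = 33.9409 − 11 = 22.9409; wedge = 122.835 − 99.55 = 23.285.
DWL = ½ × 22.9409 × 23.285 = $267.09 thousand.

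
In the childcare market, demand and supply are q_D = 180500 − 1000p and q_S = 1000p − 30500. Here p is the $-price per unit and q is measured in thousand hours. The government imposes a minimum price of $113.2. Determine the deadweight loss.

$59290 thousand

In inverse form: demand p = 180.5 − 0.001q, supply p = 30.5 + 0.001q.
Competitive equilibrium: 180.5 − 0.001q = 30.5 + 0.001q → q* = 75000, p* = 105.5.
At the floor p = 113.2, quantity demanded = (180.5 − 113.2)/0.001 = 67300.
Sellers' marginal cost at q' = 67300: 30.5 + 0.001·67300 = 97.8.
Δq = 75000 − 67300 = 7700; wedge = 113.2 − 97.8 = 15.4.
Welfare loss = ½ × 7700 × 15.4 = $59290 thousand.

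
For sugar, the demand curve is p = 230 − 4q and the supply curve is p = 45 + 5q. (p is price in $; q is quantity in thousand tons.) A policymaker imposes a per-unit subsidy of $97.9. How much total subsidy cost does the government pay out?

Competitive equilibrium: 230 − 4q = 45 + 5q → q* = 20.5556, p* = 147.7778.
The subsidy lowers effective supply by 97.9: p = 5q − 52.9.
New quantity: 230 − 4q = 5q − 52.9 → q' = 31.4333.
Total subsidy cost = 97.9 × 31.4333 = $3077.32 thousand.

$3077.32 thousand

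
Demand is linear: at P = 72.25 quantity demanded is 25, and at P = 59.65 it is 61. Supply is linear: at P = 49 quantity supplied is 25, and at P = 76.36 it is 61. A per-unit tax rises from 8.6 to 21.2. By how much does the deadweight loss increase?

Demand slope = (59.65 − 72.25)/(61 − 25) = −0.35, so P = 81 − 0.35Q.
Supply slope = (76.36 − 49)/(61 − 25) = 0.76, so P = 30 + 0.76Q.
Competitive equilibrium: 81 − 0.35Q = 30 + 0.76Q → Q* = 45.9459, P* = 64.9189.
For a per-unit tax t: ΔQ = t/1.11, so DWL = ½·t·(t/1.11) = t²/2.22.
At t = 8.6: DWL = 33.315. At t = 21.2: DWL = 202.45.
Increase = 202.45 − 33.315 = 169.14.

169.14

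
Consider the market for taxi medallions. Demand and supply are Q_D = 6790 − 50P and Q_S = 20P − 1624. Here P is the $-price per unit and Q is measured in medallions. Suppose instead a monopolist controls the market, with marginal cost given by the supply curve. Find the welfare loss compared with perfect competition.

In inverse form: demand P = 135.8 − 0.02Q, supply P = 81.2 + 0.05Q.
Competitive equilibrium: 135.8 − 0.02Q = 81.2 + 0.05Q → Q* = 780, P* = 120.2.
Marginal revenue: MR = 135.8 − 0.04Q. Set MR = MC: 135.8 − 0.04Q = 81.2 + 0.05Q → Q_m = 606.6667.
Price P_m = 135.8 − 0.02·606.6667 = 123.6667; MC(Q_m) = 81.2 + 0.05·606.6667 = 111.5333.
Competitive Q* = 780, so ΔQ = 173.3333; wedge = 123.6667 − 111.5333 = 12.1334.
DWL = ½ × 173.3333 × 12.1334 = $1051.56.

$1051.56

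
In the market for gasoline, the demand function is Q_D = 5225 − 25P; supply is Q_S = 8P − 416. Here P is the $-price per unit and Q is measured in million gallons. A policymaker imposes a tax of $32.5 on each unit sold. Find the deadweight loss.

In inverse form: demand P = 209 − 0.04Q, supply P = 52 + 0.125Q.
Competitive equilibrium: 209 − 0.04Q = 52 + 0.125Q → Q* = 951.5152, P* = 170.9394.
With the tax, the buyer price exceeds the seller price by 32.5: (209 − 0.04Q) − (52 + 0.125Q) = 32.5 → Q' = 754.5455.
ΔQ = 951.5152 − 754.5455 = 196.9697; the wedge equals the tax, 32.5.
DWL = ½ × 196.9697 × 32.5 = $3200.76 million.

$3200.76 million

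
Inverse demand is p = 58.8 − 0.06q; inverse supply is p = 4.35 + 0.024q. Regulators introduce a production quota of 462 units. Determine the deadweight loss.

Competitive equilibrium: 58.8 − 0.06q = 4.35 + 0.024q → q* = 648.2143, p* = 19.9071.
At q = 462: demand price = 58.8 − 0.06·462 = 31.08; supply price = 4.35 + 0.024·462 = 15.438.
Δq = 648.2143 − 462 = 186.2143; wedge = 31.08 − 15.438 = 15.642.
Welfare loss = ½ × 186.2143 × 15.642 = 1456.38.

1456.38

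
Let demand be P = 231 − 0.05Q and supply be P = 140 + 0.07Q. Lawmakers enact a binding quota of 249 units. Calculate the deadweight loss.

Competitive equilibrium: 231 − 0.05Q = 140 + 0.07Q → Q* = 758.3333, P* = 193.0833.
At Q = 249: demand price = 231 − 0.05·249 = 218.55; supply price = 140 + 0.07·249 = 157.43.
ΔQ = 758.3333 − 249 = 509.3333; wedge = 218.55 − 157.43 = 61.12.
DWL = ½ × 509.3333 × 61.12 = 15565.23.

15565.23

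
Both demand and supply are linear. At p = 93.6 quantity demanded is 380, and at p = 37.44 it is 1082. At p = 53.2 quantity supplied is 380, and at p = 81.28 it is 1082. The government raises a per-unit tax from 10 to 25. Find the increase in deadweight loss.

Demand slope = (37.44 − 93.6)/(1082 − 380) = −0.08, so p = 124 − 0.08q.
Supply slope = (81.28 − 53.2)/(1082 − 380) = 0.04, so p = 38 + 0.04q.
Competitive equilibrium: 124 − 0.08q = 38 + 0.04q → q* = 716.6667, p* = 66.6667.
For a per-unit tax t: Δq = t/0.12, so DWL = ½·t·(t/0.12) = t²/0.24.
At t = 10: DWL = 416.667. At t = 25: DWL = 2604.167.
Increase = 2604.167 − 416.667 = 2187.50.

2187.50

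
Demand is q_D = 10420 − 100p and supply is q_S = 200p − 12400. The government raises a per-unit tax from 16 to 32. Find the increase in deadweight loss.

In inverse form: demand p = 104.2 − 0.01q, supply p = 62 + 0.005q.
Competitive equilibrium: 104.2 − 0.01q = 62 + 0.005q → q* = 2813.3333, p* = 76.0667.
For a per-unit tax t: Δq = t/0.015, so DWL = ½·t·(t/0.015) = t²/0.03.
At t = 16: DWL = 8533.333. At t = 32: DWL = 34133.333.
Increase = 34133.333 − 8533.333 = 25600.

25600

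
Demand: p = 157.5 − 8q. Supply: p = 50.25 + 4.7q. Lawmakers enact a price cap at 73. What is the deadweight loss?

Competitive equilibrium: 157.5 − 8q = 50.25 + 4.7q → q* = 8.4449, p* = 89.9409.
At the ceiling p = 73, quantity supplied = (73 − 50.25)/4.7 = 4.8404.
Willingness to pay at q' = 4.8404: 157.5 − 8·4.8404 = 118.7768.
Δq = 8.4449 − 4.8404 = 3.6045; wedge = 118.7768 − 73 = 45.7768.
The triangle = ½ × 3.6045 × 45.7768 = 82.50.

82.50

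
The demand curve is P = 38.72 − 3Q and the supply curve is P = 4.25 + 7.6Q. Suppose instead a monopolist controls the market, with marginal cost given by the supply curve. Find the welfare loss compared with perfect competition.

Competitive equilibrium: 38.72 − 3Q = 4.25 + 7.6Q → Q* = 3.2519, P* = 28.9643.
Marginal revenue: MR = 38.72 − 6Q. Set MR = MC: 38.72 − 6Q = 4.25 + 7.6Q → Q_m = 2.5346.
Price P_m = 38.72 − 3·2.5346 = 31.1162; MC(Q_m) = 4.25 + 7.6·2.5346 = 23.513.
Competitive Q* = 3.2519, so ΔQ = 0.7173; wedge = 31.1162 − 23.513 = 7.6032.
Deadweight loss = ½ × 0.7173 × 7.6032 = 2.73.

2.73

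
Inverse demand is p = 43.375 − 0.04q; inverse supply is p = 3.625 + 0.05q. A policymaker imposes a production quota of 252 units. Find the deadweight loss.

1618.805

Competitive equilibrium: 43.375 − 0.04q = 3.625 + 0.05q → q* = 441.6667, p* = 25.7083.
At q = 252: demand price = 43.375 − 0.04·252 = 33.295; supply price = 3.625 + 0.05·252 = 16.225.
Δq = 441.6667 − 252 = 189.6667; wedge = 33.295 − 16.225 = 17.07.
Deadweight loss = ½ × 189.6667 × 17.07 = 1618.805.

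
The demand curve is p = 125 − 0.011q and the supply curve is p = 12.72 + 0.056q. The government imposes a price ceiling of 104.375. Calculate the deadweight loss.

51.28

Competitive equilibrium: 125 − 0.011q = 12.72 + 0.056q → q* = 1675.8209, p* = 106.566.
At the ceiling p = 104.375, quantity supplied = (104.375 − 12.72)/0.056 = 1636.6964.
Willingness to pay at q' = 1636.6964: 125 − 0.011·1636.6964 = 106.9963.
Δq = 1675.8209 − 1636.6964 = 39.1245; wedge = 106.9963 − 104.375 = 2.6213.
DWL = ½ × 39.1245 × 2.6213 = 51.28.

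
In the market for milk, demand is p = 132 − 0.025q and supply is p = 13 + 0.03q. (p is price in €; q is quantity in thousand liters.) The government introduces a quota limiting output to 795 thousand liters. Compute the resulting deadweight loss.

Competitive equilibrium: 132 − 0.025q = 13 + 0.03q → q* = 2163.6364, p* = 77.9091.
At q = 795: demand price = 132 − 0.025·795 = 112.125; supply price = 13 + 0.03·795 = 36.85.
Δq = 2163.6364 − 795 = 1368.6364; wedge = 112.125 − 36.85 = 75.275.
The triangle = ½ × 1368.6364 × 75.275 = €51512.05 thousand.

€51512.05 thousand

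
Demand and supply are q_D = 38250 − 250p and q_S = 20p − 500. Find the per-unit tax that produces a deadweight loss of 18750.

45

In inverse form: demand p = 153 − 0.004q, supply p = 25 + 0.05q.
Competitive equilibrium: 153 − 0.004q = 25 + 0.05q → q* = 2370.3704, p* = 143.5185.
A tax t gives Δq = t/0.054 and wedge t, so DWL = t²/0.108.
t²/0.108 = 18750 → t² = 2025 → t = 45.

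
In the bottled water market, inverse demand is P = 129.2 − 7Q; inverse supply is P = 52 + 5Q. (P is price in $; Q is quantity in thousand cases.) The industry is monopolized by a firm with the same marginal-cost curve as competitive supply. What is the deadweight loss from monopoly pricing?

Competitive equilibrium: 129.2 − 7Q = 52 + 5Q → Q* = 6.43333, P* = 84.16667.
Marginal revenue: MR = 129.2 − 14Q. Set MR = MC: 129.2 − 14Q = 52 + 5Q → Q_m = 4.06316.
Price P_m = 129.2 − 7·4.06316 = 100.75788; MC(Q_m) = 52 + 5·4.06316 = 72.3158.
Competitive Q* = 6.43333, so ΔQ = 2.37017; wedge = 100.75788 − 72.3158 = 28.44208.
The triangle = ½ × 2.37017 × 28.44208 = $33.71 thousand.

$33.71 thousand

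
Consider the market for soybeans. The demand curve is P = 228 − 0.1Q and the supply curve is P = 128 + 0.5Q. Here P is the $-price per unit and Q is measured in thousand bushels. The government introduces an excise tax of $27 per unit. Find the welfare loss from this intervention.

Competitive equilibrium: 228 − 0.1Q = 128 + 0.5Q → Q* = 166.6667, P* = 211.3333.
With the tax, the buyer price exceeds the seller price by 27: (228 − 0.1Q) − (128 + 0.5Q) = 27 → Q' = 121.6667.
ΔQ = 166.6667 − 121.6667 = 45; the wedge equals the tax, 27.
The triangle = ½ × 45 × 27 = $607.50 thousand.

$607.50 thousand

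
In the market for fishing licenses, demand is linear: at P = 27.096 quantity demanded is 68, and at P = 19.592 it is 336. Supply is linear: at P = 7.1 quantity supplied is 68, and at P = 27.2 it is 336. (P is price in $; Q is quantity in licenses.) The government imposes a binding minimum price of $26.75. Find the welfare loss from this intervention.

$1701.74

Demand slope = (19.592 − 27.096)/(336 − 68) = −0.028, so P = 29 − 0.028Q.
Supply slope = (27.2 − 7.1)/(336 − 68) = 0.075, so P = 2 + 0.075Q.
Competitive equilibrium: 29 − 0.028Q = 2 + 0.075Q → Q* = 262.1359, P* = 21.6602.
At the floor P = 26.75, quantity demanded = (29 − 26.75)/0.028 = 80.3571.
Sellers' marginal cost at Q' = 80.3571: 2 + 0.075·80.3571 = 8.0268.
ΔQ = 262.1359 − 80.3571 = 181.7788; wedge = 26.75 − 8.0268 = 18.7232.
Deadweight loss = ½ × 181.7788 × 18.7232 = $1701.74.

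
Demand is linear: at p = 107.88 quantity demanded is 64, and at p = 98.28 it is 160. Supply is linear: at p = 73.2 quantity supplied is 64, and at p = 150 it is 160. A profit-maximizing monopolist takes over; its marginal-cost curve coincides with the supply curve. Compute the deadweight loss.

47.31

Demand slope = (98.28 − 107.88)/(160 − 64) = −0.1, so p = 114.28 − 0.1q.
Supply slope = (150 − 73.2)/(160 − 64) = 0.8, so p = 22 + 0.8q.
Competitive equilibrium: 114.28 − 0.1q = 22 + 0.8q → q* = 102.5333, p* = 104.0267.
Marginal revenue: MR = 114.28 − 0.2q. Set MR = MC: 114.28 − 0.2q = 22 + 0.8q → q_m = 92.28.
Price p_m = 114.28 − 0.1·92.28 = 105.052; MC(q_m) = 22 + 0.8·92.28 = 95.824.
Competitive q* = 102.5333, so Δq = 10.2533; wedge = 105.052 − 95.824 = 9.228.
Deadweight loss = ½ × 10.2533 × 9.228 = 47.31.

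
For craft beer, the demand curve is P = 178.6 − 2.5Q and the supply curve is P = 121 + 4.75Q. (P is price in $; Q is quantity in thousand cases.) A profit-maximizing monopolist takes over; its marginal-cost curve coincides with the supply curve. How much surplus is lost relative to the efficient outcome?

Competitive equilibrium: 178.6 − 2.5Q = 121 + 4.75Q → Q* = 7.9448, P* = 158.7379.
Marginal revenue: MR = 178.6 − 5Q. Set MR = MC: 178.6 − 5Q = 121 + 4.75Q → Q_m = 5.9077.
Price P_m = 178.6 − 2.5·5.9077 = 163.8308; MC(Q_m) = 121 + 4.75·5.9077 = 149.0616.
Competitive Q* = 7.9448, so ΔQ = 2.0371; wedge = 163.8308 − 149.0616 = 14.7692.
Welfare loss = ½ × 2.0371 × 14.7692 = $15.04 thousand.

$15.04 thousand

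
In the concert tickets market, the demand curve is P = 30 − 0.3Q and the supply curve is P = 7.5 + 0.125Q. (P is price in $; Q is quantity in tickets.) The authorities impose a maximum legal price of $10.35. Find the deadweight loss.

$193.05

Competitive equilibrium: 30 − 0.3Q = 7.5 + 0.125Q → Q* = 52.9412, P* = 14.1176.
At the ceiling P = 10.35, quantity supplied = (10.35 − 7.5)/0.125 = 22.8.
Willingness to pay at Q' = 22.8: 30 − 0.3·22.8 = 23.16.
ΔQ = 52.9412 − 22.8 = 30.1412; wedge = 23.16 − 10.35 = 12.81.
DWL = ½ × 30.1412 × 12.81 = $193.05.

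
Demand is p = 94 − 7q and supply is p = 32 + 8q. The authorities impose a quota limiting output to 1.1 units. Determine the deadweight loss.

69.01

Competitive equilibrium: 94 − 7q = 32 + 8q → q* = 4.1333, p* = 65.0667.
At q = 1.1: demand price = 94 − 7·1.1 = 86.3; supply price = 32 + 8·1.1 = 40.8.
Δq = 4.1333 − 1.1 = 3.0333; wedge = 86.3 − 40.8 = 45.5.
Welfare loss = ½ × 3.0333 × 45.5 = 69.01.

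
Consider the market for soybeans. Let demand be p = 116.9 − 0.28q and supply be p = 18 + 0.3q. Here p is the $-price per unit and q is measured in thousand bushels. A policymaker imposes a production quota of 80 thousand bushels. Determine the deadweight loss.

Competitive equilibrium: 116.9 − 0.28q = 18 + 0.3q → q* = 170.5172, p* = 69.1552.
At q = 80: demand price = 116.9 − 0.28·80 = 94.5; supply price = 18 + 0.3·80 = 42.
Δq = 170.5172 − 80 = 90.5172; wedge = 94.5 − 42 = 52.5.
Welfare loss = ½ × 90.5172 × 52.5 = $2376.08 thousand.

$2376.08 thousand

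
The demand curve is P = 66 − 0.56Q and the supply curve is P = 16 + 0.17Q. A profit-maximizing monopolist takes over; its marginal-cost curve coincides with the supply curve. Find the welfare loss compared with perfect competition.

322.69

Competitive equilibrium: 66 − 0.56Q = 16 + 0.17Q → Q* = 68.4932, P* = 27.6438.
Marginal revenue: MR = 66 − 1.12Q. Set MR = MC: 66 − 1.12Q = 16 + 0.17Q → Q_m = 38.7597.
Price P_m = 66 − 0.56·38.7597 = 44.2946; MC(Q_m) = 16 + 0.17·38.7597 = 22.5891.
Competitive Q* = 68.4932, so ΔQ = 29.7335; wedge = 44.2946 − 22.5891 = 21.7055.
Deadweight loss = ½ × 29.7335 × 21.7055 = 322.69.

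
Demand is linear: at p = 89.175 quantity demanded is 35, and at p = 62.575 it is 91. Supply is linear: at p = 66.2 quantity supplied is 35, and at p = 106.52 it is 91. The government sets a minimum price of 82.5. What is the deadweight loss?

Demand slope = (62.575 − 89.175)/(91 − 35) = −0.475, so p = 105.8 − 0.475q.
Supply slope = (106.52 − 66.2)/(91 − 35) = 0.72, so p = 41 + 0.72q.
Competitive equilibrium: 105.8 − 0.475q = 41 + 0.72q → q* = 54.2259, p* = 80.0427.
At the floor p = 82.5, quantity demanded = (105.8 − 82.5)/0.475 = 49.0526.
Sellers' marginal cost at q' = 49.0526: 41 + 0.72·49.0526 = 76.3179.
Δq = 54.2259 − 49.0526 = 5.1733; wedge = 82.5 − 76.3179 = 6.1821.
The triangle = ½ × 5.1733 × 6.1821 = 15.99.

15.99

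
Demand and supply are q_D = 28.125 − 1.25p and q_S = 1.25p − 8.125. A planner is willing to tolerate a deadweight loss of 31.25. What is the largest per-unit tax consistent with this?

10

In inverse form: demand p = 22.5 − 0.8q, supply p = 6.5 + 0.8q.
Competitive equilibrium: 22.5 − 0.8q = 6.5 + 0.8q → q* = 10, p* = 14.5.
A tax t gives Δq = t/1.6 and wedge t, so DWL = t²/3.2.
t²/3.2 = 31.25 → t² = 100 → t = 10.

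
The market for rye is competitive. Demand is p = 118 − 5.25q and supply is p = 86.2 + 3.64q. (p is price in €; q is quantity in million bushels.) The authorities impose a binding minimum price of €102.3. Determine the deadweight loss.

€1.53 million

Competitive equilibrium: 118 − 5.25q = 86.2 + 3.64q → q* = 3.5771, p* = 99.2205.
At the floor p = 102.3, quantity demanded = (118 − 102.3)/5.25 = 2.9905.
Sellers' marginal cost at q' = 2.9905: 86.2 + 3.64·2.9905 = 97.0854.
Δq = 3.5771 − 2.9905 = 0.5866; wedge = 102.3 − 97.0854 = 5.2146.
The triangle = ½ × 0.5866 × 5.2146 = €1.53 million.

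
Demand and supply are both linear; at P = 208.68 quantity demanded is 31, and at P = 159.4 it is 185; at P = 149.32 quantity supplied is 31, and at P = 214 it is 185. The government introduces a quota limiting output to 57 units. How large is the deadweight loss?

1087.58

Demand slope = (159.4 − 208.68)/(185 − 31) = −0.32, so P = 218.6 − 0.32Q.
Supply slope = (214 − 149.32)/(185 − 31) = 0.42, so P = 136.3 + 0.42Q.
Competitive equilibrium: 218.6 − 0.32Q = 136.3 + 0.42Q → Q* = 111.2162, P* = 183.0108.
At Q = 57: demand price = 218.6 − 0.32·57 = 200.36; supply price = 136.3 + 0.42·57 = 160.24.
ΔQ = 111.2162 − 57 = 54.2162; wedge = 200.36 − 160.24 = 40.12.
Welfare loss = ½ × 54.2162 × 40.12 = 1087.58.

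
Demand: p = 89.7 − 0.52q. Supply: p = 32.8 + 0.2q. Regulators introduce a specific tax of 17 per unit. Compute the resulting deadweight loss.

Competitive equilibrium: 89.7 − 0.52q = 32.8 + 0.2q → q* = 79.0278, p* = 48.6056.
With the tax, the buyer price exceeds the seller price by 17: (89.7 − 0.52q) − (32.8 + 0.2q) = 17 → q' = 55.4167.
Δq = 79.0278 − 55.4167 = 23.6111; the wedge equals the tax, 17.
DWL = ½ × 23.6111 × 17 = 200.69.

200.69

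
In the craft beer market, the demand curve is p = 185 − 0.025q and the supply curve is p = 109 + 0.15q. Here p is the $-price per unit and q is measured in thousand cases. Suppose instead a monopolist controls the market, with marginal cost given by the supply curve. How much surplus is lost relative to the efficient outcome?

Competitive equilibrium: 185 − 0.025q = 109 + 0.15q → q* = 434.2857, p* = 174.1429.
Marginal revenue: MR = 185 − 0.05q. Set MR = MC: 185 − 0.05q = 109 + 0.15q → q_m = 380.
Price p_m = 185 − 0.025·380 = 175.5; MC(q_m) = 109 + 0.15·380 = 166.
Competitive q* = 434.2857, so Δq = 54.2857; wedge = 175.5 − 166 = 9.5.
The triangle = ½ × 54.2857 × 9.5 = $257.86 thousand.

$257.86 thousand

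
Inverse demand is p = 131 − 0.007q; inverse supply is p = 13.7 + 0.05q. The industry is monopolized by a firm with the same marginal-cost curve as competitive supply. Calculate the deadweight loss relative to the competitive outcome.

1443.87

Competitive equilibrium: 131 − 0.007q = 13.7 + 0.05q → q* = 2057.8947, p* = 116.5947.
Marginal revenue: MR = 131 − 0.014q. Set MR = MC: 131 − 0.014q = 13.7 + 0.05q → q_m = 1832.8125.
Price p_m = 131 − 0.007·1832.8125 = 118.1703; MC(q_m) = 13.7 + 0.05·1832.8125 = 105.3406.
Competitive q* = 2057.8947, so Δq = 225.0822; wedge = 118.1703 − 105.3406 = 12.8297.
DWL = ½ × 225.0822 × 12.8297 = 1443.87.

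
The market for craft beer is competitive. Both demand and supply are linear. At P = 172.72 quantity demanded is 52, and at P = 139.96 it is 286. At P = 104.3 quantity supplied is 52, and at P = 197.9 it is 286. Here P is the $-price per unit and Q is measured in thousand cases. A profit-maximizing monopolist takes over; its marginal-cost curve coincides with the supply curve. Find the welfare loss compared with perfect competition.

Demand slope = (139.96 − 172.72)/(286 − 52) = −0.14, so P = 180 − 0.14Q.
Supply slope = (197.9 − 104.3)/(286 − 52) = 0.4, so P = 83.5 + 0.4Q.
Competitive equilibrium: 180 − 0.14Q = 83.5 + 0.4Q → Q* = 178.7037, P* = 154.9815.
Marginal revenue: MR = 180 − 0.28Q. Set MR = MC: 180 − 0.28Q = 83.5 + 0.4Q → Q_m = 141.9118.
Price P_m = 180 − 0.14·141.9118 = 160.1323; MC(Q_m) = 83.5 + 0.4·141.9118 = 140.2647.
Competitive Q* = 178.7037, so ΔQ = 36.7919; wedge = 160.1323 − 140.2647 = 19.8676.
Welfare loss = ½ × 36.7919 × 19.8676 = $365.48 thousand.

$365.48 thousand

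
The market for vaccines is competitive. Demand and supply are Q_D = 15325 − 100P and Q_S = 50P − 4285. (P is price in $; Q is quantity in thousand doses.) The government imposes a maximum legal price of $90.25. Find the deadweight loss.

In inverse form: demand P = 153.25 − 0.01Q, supply P = 85.7 + 0.02Q.
Competitive equilibrium: 153.25 − 0.01Q = 85.7 + 0.02Q → Q* = 2251.6667, P* = 130.7333.
At the ceiling P = 90.25, quantity supplied = (90.25 − 85.7)/0.02 = 227.5.
Willingness to pay at Q' = 227.5: 153.25 − 0.01·227.5 = 150.975.
ΔQ = 2251.6667 − 227.5 = 2024.1667; wedge = 150.975 − 90.25 = 60.725.
DWL = ½ × 2024.1667 × 60.725 = $61458.76 thousand.

$61458.76 thousand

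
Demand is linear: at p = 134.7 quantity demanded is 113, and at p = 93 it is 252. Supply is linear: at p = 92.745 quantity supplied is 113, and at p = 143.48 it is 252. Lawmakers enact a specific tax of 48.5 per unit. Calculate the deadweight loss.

1768.61

Demand slope = (93 − 134.7)/(252 − 113) = −0.3, so p = 168.6 − 0.3q.
Supply slope = (143.48 − 92.745)/(252 − 113) = 0.365, so p = 51.5 + 0.365q.
Competitive equilibrium: 168.6 − 0.3q = 51.5 + 0.365q → q* = 176.0902, p* = 115.7729.
With the tax, the buyer price exceeds the seller price by 48.5: (168.6 − 0.3q) − (51.5 + 0.365q) = 48.5 → q' = 103.1579.
Δq = 176.0902 − 103.1579 = 72.9323; the wedge equals the tax, 48.5.
Welfare loss = ½ × 72.9323 × 48.5 = 1768.61.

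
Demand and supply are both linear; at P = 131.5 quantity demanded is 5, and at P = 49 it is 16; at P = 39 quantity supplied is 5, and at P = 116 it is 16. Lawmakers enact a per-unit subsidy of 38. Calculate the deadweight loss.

Demand slope = (49 − 131.5)/(16 − 5) = −7.5, so P = 169 − 7.5Q.
Supply slope = (116 − 39)/(16 − 5) = 7, so P = 4 + 7Q.
Competitive equilibrium: 169 − 7.5Q = 4 + 7Q → Q* = 11.3793, P* = 83.6552.
The subsidy lowers effective supply by 38: P = 7Q − 34.
New quantity: 169 − 7.5Q = 7Q − 34 → Q' = 14.
Overproduction ΔQ = 14 − 11.3793 = 2.6207; wedge = subsidy = 38.
The triangle = ½ × 2.6207 × 38 = 49.79.

49.79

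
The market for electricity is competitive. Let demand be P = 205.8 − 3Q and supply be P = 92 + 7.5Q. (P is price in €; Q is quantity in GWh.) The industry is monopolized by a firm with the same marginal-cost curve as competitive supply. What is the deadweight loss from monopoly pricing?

Competitive equilibrium: 205.8 − 3Q = 92 + 7.5Q → Q* = 10.8381, P* = 173.2857.
Marginal revenue: MR = 205.8 − 6Q. Set MR = MC: 205.8 − 6Q = 92 + 7.5Q → Q_m = 8.4296.
Price P_m = 205.8 − 3·8.4296 = 180.5112; MC(Q_m) = 92 + 7.5·8.4296 = 155.222.
Competitive Q* = 10.8381, so ΔQ = 2.4085; wedge = 180.5112 − 155.222 = 25.2892.
The triangle = ½ × 2.4085 × 25.2892 = €30.45.

€30.45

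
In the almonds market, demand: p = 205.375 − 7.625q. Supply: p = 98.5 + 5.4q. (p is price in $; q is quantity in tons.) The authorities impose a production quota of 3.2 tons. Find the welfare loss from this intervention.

$163.16

Competitive equilibrium: 205.375 − 7.625q = 98.5 + 5.4q → q* = 8.2054, p* = 142.809.
At q = 3.2: demand price = 205.375 − 7.625·3.2 = 180.975; supply price = 98.5 + 5.4·3.2 = 115.78.
Δq = 8.2054 − 3.2 = 5.0054; wedge = 180.975 − 115.78 = 65.195.
Deadweight loss = ½ × 5.0054 × 65.195 = $163.16.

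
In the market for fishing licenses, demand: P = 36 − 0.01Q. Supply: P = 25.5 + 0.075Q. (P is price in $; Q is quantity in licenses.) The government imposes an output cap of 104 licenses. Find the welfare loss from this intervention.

$16.21

Competitive equilibrium: 36 − 0.01Q = 25.5 + 0.075Q → Q* = 123.5294, P* = 34.7647.
At Q = 104: demand price = 36 − 0.01·104 = 34.96; supply price = 25.5 + 0.075·104 = 33.3.
ΔQ = 123.5294 − 104 = 19.5294; wedge = 34.96 − 33.3 = 1.66.
Deadweight loss = ½ × 19.5294 × 1.66 = $16.21.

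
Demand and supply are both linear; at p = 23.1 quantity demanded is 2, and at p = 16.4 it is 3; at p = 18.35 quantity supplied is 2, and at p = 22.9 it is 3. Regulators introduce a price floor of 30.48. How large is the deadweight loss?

13.06

Demand slope = (16.4 − 23.1)/(3 − 2) = −6.7, so p = 36.5 − 6.7q.
Supply slope = (22.9 − 18.35)/(3 − 2) = 4.55, so p = 9.25 + 4.55q.
Competitive equilibrium: 36.5 − 6.7q = 9.25 + 4.55q → q* = 2.4222, p* = 20.2711.
At the floor p = 30.48, quantity demanded = (36.5 − 30.48)/6.7 = 0.8985.
Sellers' marginal cost at q' = 0.8985: 9.25 + 4.55·0.8985 = 13.3382.
Δq = 2.4222 − 0.8985 = 1.5237; wedge = 30.48 − 13.3382 = 17.1418.
Deadweight loss = ½ × 1.5237 × 17.1418 = 13.06.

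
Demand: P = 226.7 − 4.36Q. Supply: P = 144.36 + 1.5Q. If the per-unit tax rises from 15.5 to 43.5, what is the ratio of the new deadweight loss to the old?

Competitive equilibrium: 226.7 − 4.36Q = 144.36 + 1.5Q → Q* = 14.0512, P* = 165.4368.
For a per-unit tax t: ΔQ = t/5.86, so DWL = ½·t·(t/5.86) = t²/11.72.
At t = 15.5: DWL = 20.499. At t = 43.5: DWL = 161.455.
Ratio = (43.5/15.5)² = 7.876.

7.876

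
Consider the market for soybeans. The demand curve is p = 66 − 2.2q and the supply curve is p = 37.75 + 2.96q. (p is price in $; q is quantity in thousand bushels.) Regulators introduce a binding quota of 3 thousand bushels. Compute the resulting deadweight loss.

Competitive equilibrium: 66 − 2.2q = 37.75 + 2.96q → q* = 5.4748, p* = 53.9554.
At q = 3: demand price = 66 − 2.2·3 = 59.4; supply price = 37.75 + 2.96·3 = 46.63.
Δq = 5.4748 − 3 = 2.4748; wedge = 59.4 − 46.63 = 12.77.
Deadweight loss = ½ × 2.4748 × 12.77 = $15.80 thousand.

$15.80 thousand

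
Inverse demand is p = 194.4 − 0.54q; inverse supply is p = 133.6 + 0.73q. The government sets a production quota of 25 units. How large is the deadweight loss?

332.25

Competitive equilibrium: 194.4 − 0.54q = 133.6 + 0.73q → q* = 47.87402, p* = 168.54803.
At q = 25: demand price = 194.4 − 0.54·25 = 180.9; supply price = 133.6 + 0.73·25 = 151.85.
Δq = 47.87402 − 25 = 22.87402; wedge = 180.9 − 151.85 = 29.05.
Deadweight loss = ½ × 22.87402 × 29.05 = 332.25.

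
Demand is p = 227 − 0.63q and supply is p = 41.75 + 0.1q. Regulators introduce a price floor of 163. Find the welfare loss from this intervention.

8452.92

Competitive equilibrium: 227 − 0.63q = 41.75 + 0.1q → q* = 253.76712, p* = 67.12671.
At the floor p = 163, quantity demanded = (227 − 163)/0.63 = 101.5873.
Sellers' marginal cost at q' = 101.5873: 41.75 + 0.1·101.5873 = 51.90873.
Δq = 253.76712 − 101.5873 = 152.17982; wedge = 163 − 51.90873 = 111.09127.
DWL = ½ × 152.17982 × 111.09127 = 8452.92.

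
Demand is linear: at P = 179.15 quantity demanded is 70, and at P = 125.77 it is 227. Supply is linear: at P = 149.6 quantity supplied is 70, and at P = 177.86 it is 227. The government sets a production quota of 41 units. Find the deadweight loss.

1915.23

Demand slope = (125.77 − 179.15)/(227 − 70) = −0.34, so P = 202.95 − 0.34Q.
Supply slope = (177.86 − 149.6)/(227 − 70) = 0.18, so P = 137 + 0.18Q.
Competitive equilibrium: 202.95 − 0.34Q = 137 + 0.18Q → Q* = 126.8269, P* = 159.8288.
At Q = 41: demand price = 202.95 − 0.34·41 = 189.01; supply price = 137 + 0.18·41 = 144.38.
ΔQ = 126.8269 − 41 = 85.8269; wedge = 189.01 − 144.38 = 44.63.
The triangle = ½ × 85.8269 × 44.63 = 1915.23.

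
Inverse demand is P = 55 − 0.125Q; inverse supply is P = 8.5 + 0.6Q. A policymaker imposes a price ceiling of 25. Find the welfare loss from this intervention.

486.60

Competitive equilibrium: 55 − 0.125Q = 8.5 + 0.6Q → Q* = 64.1379, P* = 46.9828.
At the ceiling P = 25, quantity supplied = (25 − 8.5)/0.6 = 27.5.
Willingness to pay at Q' = 27.5: 55 − 0.125·27.5 = 51.5625.
ΔQ = 64.1379 − 27.5 = 36.6379; wedge = 51.5625 − 25 = 26.5625.
Deadweight loss = ½ × 36.6379 × 26.5625 = 486.60.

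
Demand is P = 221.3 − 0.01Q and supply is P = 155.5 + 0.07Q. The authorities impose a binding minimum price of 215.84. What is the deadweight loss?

Competitive equilibrium: 221.3 − 0.01Q = 155.5 + 0.07Q → Q* = 822.5, P* = 213.075.
At the floor P = 215.84, quantity demanded = (221.3 − 215.84)/0.01 = 546.
Sellers' marginal cost at Q' = 546: 155.5 + 0.07·546 = 193.72.
ΔQ = 822.5 − 546 = 276.5; wedge = 215.84 − 193.72 = 22.12.
Deadweight loss = ½ × 276.5 × 22.12 = 3058.09.

3058.09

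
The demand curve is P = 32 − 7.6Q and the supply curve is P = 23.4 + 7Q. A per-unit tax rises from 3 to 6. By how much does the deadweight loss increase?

Competitive equilibrium: 32 − 7.6Q = 23.4 + 7Q → Q* = 0.589, P* = 27.5233.
For a per-unit tax t: ΔQ = t/14.6, so DWL = ½·t·(t/14.6) = t²/29.2.
At t = 3: DWL = 0.3082. At t = 6: DWL = 1.2329.
Increase = 1.2329 − 0.3082 = 0.92.

0.92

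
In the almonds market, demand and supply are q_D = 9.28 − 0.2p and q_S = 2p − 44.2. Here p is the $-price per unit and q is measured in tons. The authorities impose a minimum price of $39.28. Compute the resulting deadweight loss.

In inverse form: demand p = 46.4 − 5q, supply p = 22.1 + 0.5q.
Competitive equilibrium: 46.4 − 5q = 22.1 + 0.5q → q* = 4.4182, p* = 24.3091.
At the floor p = 39.28, quantity demanded = (46.4 − 39.28)/5 = 1.424.
Sellers' marginal cost at q' = 1.424: 22.1 + 0.5·1.424 = 22.812.
Δq = 4.4182 − 1.424 = 2.9942; wedge = 39.28 − 22.812 = 16.468.
Welfare loss = ½ × 2.9942 × 16.468 = $24.65.

$24.65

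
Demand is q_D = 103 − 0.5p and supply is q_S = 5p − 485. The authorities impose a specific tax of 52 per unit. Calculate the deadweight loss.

614.55

In inverse form: demand p = 206 − 2q, supply p = 97 + 0.2q.
Competitive equilibrium: 206 − 2q = 97 + 0.2q → q* = 49.5455, p* = 106.9091.
With the tax, the buyer price exceeds the seller price by 52: (206 − 2q) − (97 + 0.2q) = 52 → q' = 25.9091.
Δq = 49.5455 − 25.9091 = 23.6364; the wedge equals the tax, 52.
The triangle = ½ × 23.6364 × 52 = 614.55.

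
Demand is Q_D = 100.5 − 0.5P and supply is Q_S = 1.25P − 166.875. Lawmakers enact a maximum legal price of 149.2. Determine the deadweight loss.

28.13

In inverse form: demand P = 201 − 2Q, supply P = 133.5 + 0.8Q.
Competitive equilibrium: 201 − 2Q = 133.5 + 0.8Q → Q* = 24.1071, P* = 152.7857.
At the ceiling P = 149.2, quantity supplied = (149.2 − 133.5)/0.8 = 19.625.
Willingness to pay at Q' = 19.625: 201 − 2·19.625 = 161.75.
ΔQ = 24.1071 − 19.625 = 4.4821; wedge = 161.75 − 149.2 = 12.55.
Deadweight loss = ½ × 4.4821 × 12.55 = 28.13.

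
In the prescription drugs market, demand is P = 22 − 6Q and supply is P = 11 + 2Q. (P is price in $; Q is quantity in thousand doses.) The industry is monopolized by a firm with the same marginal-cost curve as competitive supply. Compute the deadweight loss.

$1.39 thousand

Competitive equilibrium: 22 − 6Q = 11 + 2Q → Q* = 1.375, P* = 13.75.
Marginal revenue: MR = 22 − 12Q. Set MR = MC: 22 − 12Q = 11 + 2Q → Q_m = 0.7857.
Price P_m = 22 − 6·0.7857 = 17.2858; MC(Q_m) = 11 + 2·0.7857 = 12.5714.
Competitive Q* = 1.375, so ΔQ = 0.5893; wedge = 17.2858 − 12.5714 = 4.7144.
Welfare loss = ½ × 0.5893 × 4.7144 = $1.39 thousand.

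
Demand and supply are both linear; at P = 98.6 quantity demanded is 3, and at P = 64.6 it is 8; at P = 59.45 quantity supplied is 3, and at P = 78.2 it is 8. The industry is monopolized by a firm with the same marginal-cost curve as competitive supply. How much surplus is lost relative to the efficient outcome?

36.49

Demand slope = (64.6 − 98.6)/(8 − 3) = −6.8, so P = 119 − 6.8Q.
Supply slope = (78.2 − 59.45)/(8 − 3) = 3.75, so P = 48.2 + 3.75Q.
Competitive equilibrium: 119 − 6.8Q = 48.2 + 3.75Q → Q* = 6.7109, P* = 73.3659.
Marginal revenue: MR = 119 − 13.6Q. Set MR = MC: 119 − 13.6Q = 48.2 + 3.75Q → Q_m = 4.0807.
Price P_m = 119 − 6.8·4.0807 = 91.2512; MC(Q_m) = 48.2 + 3.75·4.0807 = 63.5026.
Competitive Q* = 6.7109, so ΔQ = 2.6302; wedge = 91.2512 − 63.5026 = 27.7486.
The triangle = ½ × 2.6302 × 27.7486 = 36.49.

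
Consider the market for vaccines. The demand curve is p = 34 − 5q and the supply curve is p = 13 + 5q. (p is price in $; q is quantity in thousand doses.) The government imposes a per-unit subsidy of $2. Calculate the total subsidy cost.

$4.60 thousand

Competitive equilibrium: 34 − 5q = 13 + 5q → q* = 2.1, p* = 23.5.
The subsidy lowers effective supply by 2: p = 11 + 5q.
New quantity: 34 − 5q = 11 + 5q → q' = 2.3.
Total subsidy cost = 2 × 2.3 = $4.60 thousand.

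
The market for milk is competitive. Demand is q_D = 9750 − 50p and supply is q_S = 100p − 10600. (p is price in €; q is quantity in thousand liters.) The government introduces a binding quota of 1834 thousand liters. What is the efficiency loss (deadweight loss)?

In inverse form: demand p = 195 − 0.02q, supply p = 106 + 0.01q.
Competitive equilibrium: 195 − 0.02q = 106 + 0.01q → q* = 2966.6667, p* = 135.6667.
At q = 1834: demand price = 195 − 0.02·1834 = 158.32; supply price = 106 + 0.01·1834 = 124.34.
Δq = 2966.6667 − 1834 = 1132.6667; wedge = 158.32 − 124.34 = 33.98.
Welfare loss = ½ × 1132.6667 × 33.98 = €19244.01 thousand.

€19244.01 thousand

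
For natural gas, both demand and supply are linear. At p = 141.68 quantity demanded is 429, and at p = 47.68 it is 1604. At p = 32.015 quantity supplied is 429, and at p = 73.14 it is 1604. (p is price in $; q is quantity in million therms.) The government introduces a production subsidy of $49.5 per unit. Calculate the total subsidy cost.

$89745.65 million

Demand slope = (47.68 − 141.68)/(1604 − 429) = −0.08, so p = 176 − 0.08q.
Supply slope = (73.14 − 32.015)/(1604 − 429) = 0.035, so p = 17 + 0.035q.
Competitive equilibrium: 176 − 0.08q = 17 + 0.035q → q* = 1382.6087, p* = 65.3913.
The subsidy lowers effective supply by 49.5: p = 0.035q − 32.5.
New quantity: 176 − 0.08q = 0.035q − 32.5 → q' = 1813.0435.
Total subsidy cost = 49.5 × 1813.0435 = $89745.65 million.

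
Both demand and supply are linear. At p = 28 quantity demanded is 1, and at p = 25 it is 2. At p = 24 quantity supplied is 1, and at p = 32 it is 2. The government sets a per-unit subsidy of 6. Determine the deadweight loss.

Demand slope = (25 − 28)/(2 − 1) = −3, so p = 31 − 3q.
Supply slope = (32 − 24)/(2 − 1) = 8, so p = 16 + 8q.
Competitive equilibrium: 31 − 3q = 16 + 8q → q* = 1.3636, p* = 26.9091.
The subsidy lowers effective supply by 6: p = 10 + 8q.
New quantity: 31 − 3q = 10 + 8q → q' = 1.9091.
Overproduction Δq = 1.9091 − 1.3636 = 0.5455; wedge = subsidy = 6.
Deadweight loss = ½ × 0.5455 × 6 = 1.64.

1.64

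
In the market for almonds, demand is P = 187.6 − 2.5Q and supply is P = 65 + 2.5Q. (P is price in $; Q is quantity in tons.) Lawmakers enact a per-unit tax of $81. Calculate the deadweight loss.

$656.10

Competitive equilibrium: 187.6 − 2.5Q = 65 + 2.5Q → Q* = 24.52, P* = 126.3.
With the tax, the buyer price exceeds the seller price by 81: (187.6 − 2.5Q) − (65 + 2.5Q) = 81 → Q' = 8.32.
ΔQ = 24.52 − 8.32 = 16.2; the wedge equals the tax, 81.
The triangle = ½ × 16.2 × 81 = $656.10.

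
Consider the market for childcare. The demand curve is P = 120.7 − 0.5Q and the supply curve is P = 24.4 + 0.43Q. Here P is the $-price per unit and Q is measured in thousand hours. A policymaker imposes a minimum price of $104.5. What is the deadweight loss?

$2353.87 thousand

Competitive equilibrium: 120.7 − 0.5Q = 24.4 + 0.43Q → Q* = 103.5484, P* = 68.9258.
At the floor P = 104.5, quantity demanded = (120.7 − 104.5)/0.5 = 32.4.
Sellers' marginal cost at Q' = 32.4: 24.4 + 0.43·32.4 = 38.332.
ΔQ = 103.5484 − 32.4 = 71.1484; wedge = 104.5 − 38.332 = 66.168.
DWL = ½ × 71.1484 × 66.168 = $2353.87 thousand.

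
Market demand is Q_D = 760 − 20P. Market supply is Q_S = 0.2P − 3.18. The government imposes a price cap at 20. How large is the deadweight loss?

31.93

In inverse form: demand P = 38 − 0.05Q, supply P = 15.9 + 5Q.
Competitive equilibrium: 38 − 0.05Q = 15.9 + 5Q → Q* = 4.3762, P* = 37.7812.
At the ceiling P = 20, quantity supplied = (20 − 15.9)/5 = 0.82.
Willingness to pay at Q' = 0.82: 38 − 0.05·0.82 = 37.959.
ΔQ = 4.3762 − 0.82 = 3.5562; wedge = 37.959 − 20 = 17.959.
Welfare loss = ½ × 3.5562 × 17.959 = 31.93.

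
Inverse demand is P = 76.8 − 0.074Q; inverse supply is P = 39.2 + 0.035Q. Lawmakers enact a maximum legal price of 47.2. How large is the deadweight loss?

Competitive equilibrium: 76.8 − 0.074Q = 39.2 + 0.035Q → Q* = 344.9541, P* = 51.2734.
At the ceiling P = 47.2, quantity supplied = (47.2 − 39.2)/0.035 = 228.5714.
Willingness to pay at Q' = 228.5714: 76.8 − 0.074·228.5714 = 59.8857.
ΔQ = 344.9541 − 228.5714 = 116.3827; wedge = 59.8857 − 47.2 = 12.6857.
The triangle = ½ × 116.3827 × 12.6857 = 738.20.

738.20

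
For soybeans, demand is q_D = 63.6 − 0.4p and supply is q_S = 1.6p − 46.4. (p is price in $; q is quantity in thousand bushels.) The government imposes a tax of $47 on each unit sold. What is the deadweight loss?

In inverse form: demand p = 159 − 2.5q, supply p = 29 + 0.625q.
Competitive equilibrium: 159 − 2.5q = 29 + 0.625q → q* = 41.6, p* = 55.
With the tax, the buyer price exceeds the seller price by 47: (159 − 2.5q) − (29 + 0.625q) = 47 → q' = 26.56.
Δq = 41.6 − 26.56 = 15.04; the wedge equals the tax, 47.
Deadweight loss = ½ × 15.04 × 47 = $353.44 thousand.

$353.44 thousand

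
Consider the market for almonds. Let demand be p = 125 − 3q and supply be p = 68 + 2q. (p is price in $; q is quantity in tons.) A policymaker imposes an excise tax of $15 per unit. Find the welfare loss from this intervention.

$22.50

Competitive equilibrium: 125 − 3q = 68 + 2q → q* = 11.4, p* = 90.8.
With the tax, the buyer price exceeds the seller price by 15: (125 − 3q) − (68 + 2q) = 15 → q' = 8.4.
Δq = 11.4 − 8.4 = 3; the wedge equals the tax, 15.
Welfare loss = ½ × 3 × 15 = $22.50.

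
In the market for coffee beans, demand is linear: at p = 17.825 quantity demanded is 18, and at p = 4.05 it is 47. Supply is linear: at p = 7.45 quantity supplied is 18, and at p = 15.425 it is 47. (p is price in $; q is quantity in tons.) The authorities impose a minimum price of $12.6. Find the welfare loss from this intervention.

$3.01

Demand slope = (4.05 − 17.825)/(47 − 18) = −0.475, so p = 26.375 − 0.475q.
Supply slope = (15.425 − 7.45)/(47 − 18) = 0.275, so p = 2.5 + 0.275q.
Competitive equilibrium: 26.375 − 0.475q = 2.5 + 0.275q → q* = 31.8333, p* = 11.2542.
At the floor p = 12.6, quantity demanded = (26.375 − 12.6)/0.475 = 29.
Sellers' marginal cost at q' = 29: 2.5 + 0.275·29 = 10.475.
Δq = 31.8333 − 29 = 2.8333; wedge = 12.6 − 10.475 = 2.125.
DWL = ½ × 2.8333 × 2.125 = $3.01.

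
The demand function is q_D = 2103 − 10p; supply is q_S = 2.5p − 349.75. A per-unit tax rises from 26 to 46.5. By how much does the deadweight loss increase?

In inverse form: demand p = 210.3 − 0.1q, supply p = 139.9 + 0.4q.
Competitive equilibrium: 210.3 − 0.1q = 139.9 + 0.4q → q* = 140.8, p* = 196.22.
For a per-unit tax t: Δq = t/0.5, so DWL = ½·t·(t/0.5) = t²/1.
At t = 26: DWL = 676. At t = 46.5: DWL = 2162.25.
Increase = 2162.25 − 676 = 1486.25.

1486.25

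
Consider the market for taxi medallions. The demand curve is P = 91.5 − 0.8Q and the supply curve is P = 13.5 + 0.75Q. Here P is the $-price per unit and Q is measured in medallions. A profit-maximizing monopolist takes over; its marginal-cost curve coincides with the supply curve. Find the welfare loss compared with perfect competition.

Competitive equilibrium: 91.5 − 0.8Q = 13.5 + 0.75Q → Q* = 50.3226, P* = 51.2419.
Marginal revenue: MR = 91.5 − 1.6Q. Set MR = MC: 91.5 − 1.6Q = 13.5 + 0.75Q → Q_m = 33.1915.
Price P_m = 91.5 − 0.8·33.1915 = 64.9468; MC(Q_m) = 13.5 + 0.75·33.1915 = 38.3936.
Competitive Q* = 50.3226, so ΔQ = 17.1311; wedge = 64.9468 − 38.3936 = 26.5532.
DWL = ½ × 17.1311 × 26.5532 = $227.44.

$227.44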